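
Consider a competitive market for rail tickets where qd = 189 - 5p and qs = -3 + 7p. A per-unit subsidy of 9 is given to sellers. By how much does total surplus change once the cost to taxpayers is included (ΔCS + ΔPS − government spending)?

Net change in total surplus = -118.125

Pre-subsidy: 189 - 5p = -3 + 7p gives p* = 16, q* = 109.
With the subsidy, sellers receive ps = pb + 9 for each unit, where pb is the price buyers pay.
Supply in terms of pb becomes qs = -3 + 7(pb + 9) = 60 + 7pb. Setting this equal to demand: 189 - 5pb = 60 + 7pb, so pb = 10.75.
Sellers receive ps = 10.75 + 9 = 19.75; q' = 189 − 5·10.75 = 135.25.
ΔCS = ½(109 + 135.25)(16 − 10.75) = 641.15625; ΔPS = ½(109 + 135.25)(19.75 − 16) = 457.96875.
Government spending = 9 × 135.25 = 1217.25.
Net change = 641.15625 + 457.96875 − 1217.25 = -118.125. The loss equals the DWL triangle ½·9·26.25.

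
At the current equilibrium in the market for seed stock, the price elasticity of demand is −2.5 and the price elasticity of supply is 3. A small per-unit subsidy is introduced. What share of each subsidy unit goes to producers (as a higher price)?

For a small subsidy around the equilibrium, the benefit split depends on the relative slopes, which at a point are proportional to the elasticities.
Buyer share = εs/(εs + |εd|) = 3/(3 + 2.5) = 6/11; seller share = |εd|/(εs + |εd|) = 5/11.
So producers capture 5/11 of the subsidy.

Producer share = 5/11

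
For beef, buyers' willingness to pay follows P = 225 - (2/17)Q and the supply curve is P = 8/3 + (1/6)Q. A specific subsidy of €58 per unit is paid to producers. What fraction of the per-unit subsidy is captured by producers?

Producer share = 17/29

Pre-subsidy: 225 - (2/17)Q = 8/3 + (1/6)Q gives Q* = 782 and P* = 133.
With the subsidy, sellers receive Ps = Pb + 58 for each unit, where Pb is the price buyers pay.
On the curves, Pb = 225 - (2/17)Q and Ps = 8/3 + (1/6)Q; the wedge Ps − Pb = 58 gives 8/3 + (1/6)Q − (225 - (2/17)Q) = 58, so Q' = 986.
Then Pb = 225 − (2/17)·986 = 109 and Ps = 8/3 + (1/6)·986 = 167.
Buyers' price falls by P* − Pb = 133 − 109 = 24; sellers' price rises by Ps − P* = 167 − 133 = 34.
So producers capture 34/58 = 17/29 of each unit of subsidy.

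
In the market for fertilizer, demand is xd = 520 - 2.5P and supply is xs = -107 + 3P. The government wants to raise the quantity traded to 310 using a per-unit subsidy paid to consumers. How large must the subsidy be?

At x = 310, invert demand for the buyer price: Pb = (520 − 310)/2.5 = 84; invert supply for the seller price: Ps = (310 − (-107))/3 = 139.
The subsidy must fill the gap: s = Ps − Pb = 139 − 84 = 55.

Required subsidy s = 55 per unit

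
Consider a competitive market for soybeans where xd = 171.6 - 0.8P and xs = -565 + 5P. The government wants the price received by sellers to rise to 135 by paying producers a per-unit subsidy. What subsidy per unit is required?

At a seller price of 135, quantity supplied is -565 + 5·135 = 110.
Buyers absorb 110 only when they pay Pb with 171.6 − 0.8·Pb = 110, i.e. Pb = 77.
s = Ps − Pb = 135 − 77 = 58.

Required subsidy s = 58 per unit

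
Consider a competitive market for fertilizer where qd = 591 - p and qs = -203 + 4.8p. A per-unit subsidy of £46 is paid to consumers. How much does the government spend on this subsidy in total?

Pre-subsidy: 591 - p = -203 + 4.8p gives p* = 3970/29, q* = 13169/29.
With the rebate, buyers effectively pay pb = ps − 46, where ps is the price sellers receive.
Demand in terms of ps becomes qd = 591 − 1(ps − 46) = 637 - ps. Setting this equal to supply: 637 - ps = -203 + 4.8ps, so ps = 4200/29.
Buyers pay pb = 4200/29 − 46 = 2866/29; q' = -203 + 4.8·(4200/29) = 14273/29.
Government outlay = subsidy × quantity = 46 × 14273/29 = 656558/29.

Government cost = 656558/29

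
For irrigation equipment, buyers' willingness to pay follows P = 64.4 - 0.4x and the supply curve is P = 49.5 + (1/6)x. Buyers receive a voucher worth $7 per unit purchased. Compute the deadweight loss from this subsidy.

Pre-subsidy: 64.4 - 0.4x = 49.5 + (1/6)x gives x* = 447/17 and P* = 916/17.
With the rebate, buyers effectively pay Pb = Ps − 7, where Ps is the price sellers receive.
On the curves, Pb = 64.4 - 0.4x and Ps = 49.5 + (1/6)x; the wedge Ps − Pb = 7 gives 49.5 + (1/6)x − (64.4 - 0.4x) = 7, so x' = 657/17.
Then Pb = 64.4 − 0.4·(657/17) = 832/17 and Ps = 49.5 + (1/6)·(657/17) = 951/17.
The subsidy expands output by 657/17 − 447/17 = 210/17 past the efficient level; on those units the gap between marginal cost and willingness to pay runs from 0 up to 7.
DWL = ½ × 7 × 210/17 = 735/17.

Deadweight loss = 735/17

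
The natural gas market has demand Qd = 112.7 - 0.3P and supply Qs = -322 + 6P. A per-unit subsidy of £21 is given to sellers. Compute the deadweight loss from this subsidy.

Pre-subsidy: 112.7 - 0.3P = -322 + 6P gives P* = 69, Q* = 92.
With the subsidy, sellers receive Ps = Pb + 21 for each unit, where Pb is the price buyers pay.
Supply in terms of Pb becomes Qs = -322 + 6(Pb + 21) = -196 + 6Pb. Setting this equal to demand: 112.7 - 0.3Pb = -196 + 6Pb, so Pb = 49.
Sellers receive Ps = 49 + 21 = 70; Q' = 112.7 − 0.3·49 = 98.
The subsidy expands output by 98 − 92 = 6 past the efficient level; on those units the gap between marginal cost and willingness to pay runs from 0 up to 21.
DWL = ½ × 21 × 6 = 63.

Deadweight loss = £63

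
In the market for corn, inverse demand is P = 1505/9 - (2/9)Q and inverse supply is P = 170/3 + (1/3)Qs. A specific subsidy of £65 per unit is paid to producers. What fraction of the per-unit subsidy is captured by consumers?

Consumer share = 0.4

Pre-subsidy: 1505/9 - (2/9)Q = 170/3 + (1/3)Q gives Q* = 199 and P* = 123.
With the subsidy, sellers receive Ps = Pb + 65 for each unit, where Pb is the price buyers pay.
On the curves, Pb = 1505/9 - (2/9)Q and Ps = 170/3 + (1/3)Q; the wedge Ps − Pb = 65 gives 170/3 + (1/3)Q − (1505/9 - (2/9)Q) = 65, so Q' = 316.
Then Pb = 1505/9 − (2/9)·316 = 97 and Ps = 170/3 + (1/3)·316 = 162.
Buyers' price falls by P* − Pb = 123 − 97 = 26; sellers' price rises by Ps − P* = 162 − 123 = 39.
So consumers capture 26/65 = 0.4 of each unit of subsidy.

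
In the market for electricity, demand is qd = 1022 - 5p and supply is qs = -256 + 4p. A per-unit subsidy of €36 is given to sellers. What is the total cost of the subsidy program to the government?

Government cost = €14112

Pre-subsidy: 1022 - 5p = -256 + 4p gives p* = 142, q* = 312.
With the subsidy, sellers receive ps = pb + 36 for each unit, where pb is the price buyers pay.
Supply in terms of pb becomes qs = -256 + 4(pb + 36) = -112 + 4pb. Setting this equal to demand: 1022 - 5pb = -112 + 4pb, so pb = 126.
Sellers receive ps = 126 + 36 = 162; q' = 1022 − 5·126 = 392.
Government outlay = subsidy × quantity = 36 × 392 = 14112.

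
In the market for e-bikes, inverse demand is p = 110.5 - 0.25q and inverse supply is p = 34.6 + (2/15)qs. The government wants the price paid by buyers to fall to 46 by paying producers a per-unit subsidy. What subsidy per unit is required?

At a buyer price of 46, quantity demanded is 442 − 4·46 = 258.
Sellers supply 258 only when they receive ps = 34.6 + (2/15)·258 = 69.
s = ps − pb = 69 − 46 = 23.

Required subsidy s = 23 per unit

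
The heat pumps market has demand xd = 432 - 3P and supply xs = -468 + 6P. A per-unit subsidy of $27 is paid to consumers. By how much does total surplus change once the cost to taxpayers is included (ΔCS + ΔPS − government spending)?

Net change in total surplus = -$729

Pre-subsidy: 432 - 3P = -468 + 6P gives P* = 100, x* = 132.
With the rebate, buyers effectively pay Pb = Ps − 27, where Ps is the price sellers receive.
Demand in terms of Ps becomes xd = 432 − 3(Ps − 27) = 513 - 3Ps. Setting this equal to supply: 513 - 3Ps = -468 + 6Ps, so Ps = 109.
Buyers pay Pb = 109 − 27 = 82; x' = -468 + 6·109 = 186.
ΔCS = ½(132 + 186)(100 − 82) = 2862; ΔPS = ½(132 + 186)(109 − 100) = 1431.
Government spending = 27 × 186 = 5022.
Net change = 2862 + 1431 − 5022 = -729. The loss equals the DWL triangle ½·27·54.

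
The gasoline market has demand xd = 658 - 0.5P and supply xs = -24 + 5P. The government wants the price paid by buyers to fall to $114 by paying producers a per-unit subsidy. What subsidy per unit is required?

Required subsidy s = $11 per unit

At a buyer price of 114, quantity demanded is 658 − 0.5·114 = 601.
Sellers supply 601 only when they receive Ps with -24 + 5·Ps = 601, i.e. Ps = 125.
s = Ps − Pb = 125 − 114 = 11.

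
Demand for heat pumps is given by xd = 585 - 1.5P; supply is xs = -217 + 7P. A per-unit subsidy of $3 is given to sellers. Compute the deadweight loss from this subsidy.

Deadweight loss = 189/34

Pre-subsidy: 585 - 1.5P = -217 + 7P gives P* = 1604/17, x* = 7539/17.
With the subsidy, sellers receive Ps = Pb + 3 for each unit, where Pb is the price buyers pay.
Supply in terms of Pb becomes xs = -217 + 7(Pb + 3) = -196 + 7Pb. Setting this equal to demand: 585 - 1.5Pb = -196 + 7Pb, so Pb = 1562/17.
Sellers receive Ps = 1562/17 + 3 = 1613/17; x' = 585 − 1.5·(1562/17) = 7602/17.
The subsidy expands output by 7602/17 − 7539/17 = 63/17 past the efficient level; on those units the gap between marginal cost and willingness to pay runs from 0 up to 3.
DWL = ½ × 3 × 63/17 = 189/34.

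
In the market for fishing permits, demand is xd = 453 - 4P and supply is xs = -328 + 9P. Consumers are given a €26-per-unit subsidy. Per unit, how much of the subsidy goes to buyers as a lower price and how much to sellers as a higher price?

Pre-subsidy: 453 - 4P = -328 + 9P gives P* = 781/13, x* = 2765/13.
With the rebate, buyers effectively pay Pb = Ps − 26, where Ps is the price sellers receive.
Demand in terms of Ps becomes xd = 453 − 4(Ps − 26) = 557 - 4Ps. Setting this equal to supply: 557 - 4Ps = -328 + 9Ps, so Ps = 885/13.
Buyers pay Pb = 885/13 − 26 = 547/13; x' = -328 + 9·(885/13) = 3701/13.
Buyers' price falls by P* − Pb = 781/13 − 547/13 = 18; sellers' price rises by Ps − P* = 885/13 − 781/13 = 8.

Buyers gain €18 per unit; sellers gain €8 per unit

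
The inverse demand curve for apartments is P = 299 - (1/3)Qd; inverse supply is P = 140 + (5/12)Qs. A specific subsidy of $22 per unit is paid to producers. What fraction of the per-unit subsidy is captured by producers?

Producer share = 5/9

Pre-subsidy: 299 - (1/3)Q = 140 + (5/12)Q gives Q* = 212 and P* = 685/3.
With the subsidy, sellers receive Ps = Pb + 22 for each unit, where Pb is the price buyers pay.
On the curves, Pb = 299 - (1/3)Q and Ps = 140 + (5/12)Q; the wedge Ps − Pb = 22 gives 140 + (5/12)Q − (299 - (1/3)Q) = 22, so Q' = 724/3.
Then Pb = 299 − (1/3)·(724/3) = 1967/9 and Ps = 140 + (5/12)·(724/3) = 2165/9.
Buyers' price falls by P* − Pb = 685/3 − 1967/9 = 88/9; sellers' price rises by Ps − P* = 2165/9 − 685/3 = 110/9.
So producers capture (110/9)/22 = 5/9 of each unit of subsidy.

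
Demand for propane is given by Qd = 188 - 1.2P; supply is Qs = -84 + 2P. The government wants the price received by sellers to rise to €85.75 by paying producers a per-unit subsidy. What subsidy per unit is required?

At a seller price of 85.75, quantity supplied is -84 + 2·85.75 = 87.5.
Buyers absorb 87.5 only when they pay Pb with 188 − 1.2·Pb = 87.5, i.e. Pb = 83.75.
s = Ps − Pb = 85.75 − 83.75 = 2.

Required subsidy s = €2 per unit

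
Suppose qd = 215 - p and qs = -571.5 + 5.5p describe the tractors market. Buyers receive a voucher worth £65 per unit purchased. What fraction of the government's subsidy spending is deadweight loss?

Pre-subsidy: 215 - p = -571.5 + 5.5p gives p* = 121, q* = 94.
With the rebate, buyers effectively pay pb = ps − 65, where ps is the price sellers receive.
Demand in terms of ps becomes qd = 215 − 1(ps − 65) = 280 - ps. Setting this equal to supply: 280 - ps = -571.5 + 5.5ps, so ps = 131.
Buyers pay pb = 131 − 65 = 66; q' = -571.5 + 5.5·131 = 149.
ΔCS = ½(94 + 149)(121 − 66) = 6682.5; ΔPS = ½(94 + 149)(131 − 121) = 1215.
Government spending = 65 × 149 = 9685.
DWL = ½ × 65 × (149 − 94) = 1787.5; fraction = 1787.5 / 9685 = 55/298.

DWL / government spending = 55/298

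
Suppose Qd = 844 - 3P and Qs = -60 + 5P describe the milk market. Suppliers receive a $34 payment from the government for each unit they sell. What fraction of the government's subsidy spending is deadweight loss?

DWL / government spending = 51/910

Pre-subsidy: 844 - 3P = -60 + 5P gives P* = 113, Q* = 505.
With the subsidy, sellers receive Ps = Pb + 34 for each unit, where Pb is the price buyers pay.
Supply in terms of Pb becomes Qs = -60 + 5(Pb + 34) = 110 + 5Pb. Setting this equal to demand: 844 - 3Pb = 110 + 5Pb, so Pb = 91.75.
Sellers receive Ps = 91.75 + 34 = 125.75; Q' = 844 − 3·91.75 = 568.75.
ΔCS = ½(505 + 568.75)(113 − 91.75) = 11408.59375; ΔPS = ½(505 + 568.75)(125.75 − 113) = 6845.15625.
Government spending = 34 × 568.75 = 19337.5.
DWL = ½ × 34 × (568.75 − 505) = 1083.75; fraction = 1083.75 / 19337.5 = 51/910.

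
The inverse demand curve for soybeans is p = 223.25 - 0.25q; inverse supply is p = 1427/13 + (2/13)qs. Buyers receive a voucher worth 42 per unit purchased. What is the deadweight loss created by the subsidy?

Pre-subsidy: 223.25 - 0.25q = 1427/13 + (2/13)q gives q* = 281 and p* = 153.
With the rebate, buyers effectively pay pb = ps − 42, where ps is the price sellers receive.
On the curves, pb = 223.25 - 0.25q and ps = 1427/13 + (2/13)q; the wedge ps − pb = 42 gives 1427/13 + (2/13)q − (223.25 - 0.25q) = 42, so q' = 385.
Then pb = 223.25 − 0.25·385 = 127 and ps = 1427/13 + (2/13)·385 = 169.
The subsidy expands output by 385 − 281 = 104 past the efficient level; on those units the gap between marginal cost and willingness to pay runs from 0 up to 42.
DWL = ½ × 42 × 104 = 2184.

Deadweight loss = 2184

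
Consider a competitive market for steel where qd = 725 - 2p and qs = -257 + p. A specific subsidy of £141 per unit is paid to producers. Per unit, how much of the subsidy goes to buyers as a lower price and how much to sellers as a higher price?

Pre-subsidy: 725 - 2p = -257 + p gives p* = 982/3, q* = 211/3.
With the subsidy, sellers receive ps = pb + 141 for each unit, where pb is the price buyers pay.
Supply in terms of pb becomes qs = -257 + 1(pb + 141) = -116 + pb. Setting this equal to demand: 725 - 2pb = -116 + pb, so pb = 841/3.
Sellers receive ps = 841/3 + 141 = 1264/3; q' = 725 − 2·(841/3) = 493/3.
Buyers' price falls by p* − pb = 982/3 − 841/3 = 47; sellers' price rises by ps − p* = 1264/3 − 982/3 = 94.

Buyers gain £47 per unit; sellers gain £94 per unit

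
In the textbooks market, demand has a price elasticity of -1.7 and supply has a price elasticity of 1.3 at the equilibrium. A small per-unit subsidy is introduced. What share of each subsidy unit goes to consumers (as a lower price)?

Consumer share = 13/30

For a small subsidy around the equilibrium, the benefit split depends on the relative slopes, which at a point are proportional to the elasticities.
Buyer share = εs/(εs + |εd|) = 1.3/(1.3 + 1.7) = 13/30; seller share = |εd|/(εs + |εd|) = 17/30.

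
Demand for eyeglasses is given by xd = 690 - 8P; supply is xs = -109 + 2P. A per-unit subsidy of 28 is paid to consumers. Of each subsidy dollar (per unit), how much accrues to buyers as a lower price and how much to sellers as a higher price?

Buyers gain 5.6 per unit; sellers gain 22.4 per unit

Pre-subsidy: 690 - 8P = -109 + 2P gives P* = 79.9, x* = 50.8.
With the rebate, buyers effectively pay Pb = Ps − 28, where Ps is the price sellers receive.
Demand in terms of Ps becomes xd = 690 − 8(Ps − 28) = 914 - 8Ps. Setting this equal to supply: 914 - 8Ps = -109 + 2Ps, so Ps = 102.3.
Buyers pay Pb = 102.3 − 28 = 74.3; x' = -109 + 2·102.3 = 95.6.
Buyers' price falls by P* − Pb = 79.9 − 74.3 = 5.6; sellers' price rises by Ps − P* = 102.3 − 79.9 = 22.4.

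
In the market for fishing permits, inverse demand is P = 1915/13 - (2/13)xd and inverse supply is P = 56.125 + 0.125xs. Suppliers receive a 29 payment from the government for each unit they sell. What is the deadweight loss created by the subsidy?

Pre-subsidy: 1915/13 - (2/13)x = 56.125 + 0.125x gives x* = 327 and P* = 97.
With the subsidy, sellers receive Ps = Pb + 29 for each unit, where Pb is the price buyers pay.
On the curves, Pb = 1915/13 - (2/13)x and Ps = 56.125 + 0.125x; the wedge Ps − Pb = 29 gives 56.125 + 0.125x − (1915/13 - (2/13)x) = 29, so x' = 431.
Then Pb = 1915/13 − (2/13)·431 = 81 and Ps = 56.125 + 0.125·431 = 110.
The subsidy expands output by 431 − 327 = 104 past the efficient level; on those units the gap between marginal cost and willingness to pay runs from 0 up to 29.
DWL = ½ × 29 × 104 = 1508.

Deadweight loss = 1508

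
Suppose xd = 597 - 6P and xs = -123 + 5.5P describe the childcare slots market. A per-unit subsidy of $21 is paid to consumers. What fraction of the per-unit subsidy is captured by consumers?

Pre-subsidy: 597 - 6P = -123 + 5.5P gives P* = 1440/23, x* = 5091/23.
With the rebate, buyers effectively pay Pb = Ps − 21, where Ps is the price sellers receive.
Demand in terms of Ps becomes xd = 597 − 6(Ps − 21) = 723 - 6Ps. Setting this equal to supply: 723 - 6Ps = -123 + 5.5Ps, so Ps = 1692/23.
Buyers pay Pb = 1692/23 − 21 = 1209/23; x' = -123 + 5.5·(1692/23) = 6477/23.
Buyers' price falls by P* − Pb = 1440/23 − 1209/23 = 231/23; sellers' price rises by Ps − P* = 1692/23 − 1440/23 = 252/23.
So consumers capture (231/23)/21 = 11/23 of each unit of subsidy.

Consumer share = 11/23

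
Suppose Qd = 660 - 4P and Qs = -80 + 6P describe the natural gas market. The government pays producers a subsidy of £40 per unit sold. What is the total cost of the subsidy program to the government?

Pre-subsidy: 660 - 4P = -80 + 6P gives P* = 74, Q* = 364.
With the subsidy, sellers receive Ps = Pb + 40 for each unit, where Pb is the price buyers pay.
Supply in terms of Pb becomes Qs = -80 + 6(Pb + 40) = 160 + 6Pb. Setting this equal to demand: 660 - 4Pb = 160 + 6Pb, so Pb = 50.
Sellers receive Ps = 50 + 40 = 90; Q' = 660 − 4·50 = 460.
Government outlay = subsidy × quantity = 40 × 460 = 18400.

Government cost = £18400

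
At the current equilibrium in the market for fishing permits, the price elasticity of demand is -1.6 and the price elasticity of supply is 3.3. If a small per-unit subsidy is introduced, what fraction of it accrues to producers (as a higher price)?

For a small subsidy around the equilibrium, the benefit split depends on the relative slopes, which at a point are proportional to the elasticities.
Buyer share = εs/(εs + |εd|) = 3.3/(3.3 + 1.6) = 33/49; seller share = |εd|/(εs + |εd|) = 16/49.
So producers capture 16/49 of the subsidy.

Producer share = 16/49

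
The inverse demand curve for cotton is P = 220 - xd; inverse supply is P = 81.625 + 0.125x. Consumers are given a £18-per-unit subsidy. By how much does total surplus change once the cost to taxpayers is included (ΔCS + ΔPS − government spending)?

Net change in total surplus = -£144

Pre-subsidy: 220 - x = 81.625 + 0.125x gives x* = 123 and P* = 97.
With the rebate, buyers effectively pay Pb = Ps − 18, where Ps is the price sellers receive.
On the curves, Pb = 220 - x and Ps = 81.625 + 0.125x; the wedge Ps − Pb = 18 gives 81.625 + 0.125x − (220 - x) = 18, so x' = 139.
Then Pb = 220 − 1·139 = 81 and Ps = 81.625 + 0.125·139 = 99.
ΔCS = ½(123 + 139)(97 − 81) = 2096; ΔPS = ½(123 + 139)(99 − 97) = 262.
Government spending = 18 × 139 = 2502.
Net change = 2096 + 262 − 2502 = -144. The loss equals the DWL triangle ½·18·16.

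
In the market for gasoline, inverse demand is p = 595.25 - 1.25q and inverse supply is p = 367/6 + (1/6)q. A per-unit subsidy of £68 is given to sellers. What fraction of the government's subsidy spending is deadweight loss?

Pre-subsidy: 595.25 - 1.25q = 367/6 + (1/6)q gives q* = 377 and p* = 124.
With the subsidy, sellers receive ps = pb + 68 for each unit, where pb is the price buyers pay.
On the curves, pb = 595.25 - 1.25q and ps = 367/6 + (1/6)q; the wedge ps − pb = 68 gives 367/6 + (1/6)q − (595.25 - 1.25q) = 68, so q' = 425.
Then pb = 595.25 − 1.25·425 = 64 and ps = 367/6 + (1/6)·425 = 132.
ΔCS = ½(377 + 425)(124 − 64) = 24060; ΔPS = ½(377 + 425)(132 − 124) = 3208.
Government spending = 68 × 425 = 28900.
DWL = ½ × 68 × (425 − 377) = 1632; fraction = 1632 / 28900 = 24/425.

DWL / government spending = 24/425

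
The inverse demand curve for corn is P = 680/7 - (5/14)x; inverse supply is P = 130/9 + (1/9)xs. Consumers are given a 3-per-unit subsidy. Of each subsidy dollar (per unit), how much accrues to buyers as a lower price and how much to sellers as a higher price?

Pre-subsidy: 680/7 - (5/14)x = 130/9 + (1/9)x gives x* = 10420/59 and P* = 2010/59.
With the rebate, buyers effectively pay Pb = Ps − 3, where Ps is the price sellers receive.
On the curves, Pb = 680/7 - (5/14)x and Ps = 130/9 + (1/9)x; the wedge Ps − Pb = 3 gives 130/9 + (1/9)x − (680/7 - (5/14)x) = 3, so x' = 10798/59.
Then Pb = 680/7 − (5/14)·(10798/59) = 1875/59 and Ps = 130/9 + (1/9)·(10798/59) = 2052/59.
Buyers' price falls by P* − Pb = 2010/59 − 1875/59 = 135/59; sellers' price rises by Ps − P* = 2052/59 − 2010/59 = 42/59.

Buyers gain 135/59 per unit; sellers gain 42/59 per unit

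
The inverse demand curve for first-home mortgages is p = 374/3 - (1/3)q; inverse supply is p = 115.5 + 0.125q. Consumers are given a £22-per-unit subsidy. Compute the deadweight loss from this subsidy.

Pre-subsidy: 374/3 - (1/3)q = 115.5 + 0.125q gives q* = 20 and p* = 118.
With the rebate, buyers effectively pay pb = ps − 22, where ps is the price sellers receive.
On the curves, pb = 374/3 - (1/3)q and ps = 115.5 + 0.125q; the wedge ps − pb = 22 gives 115.5 + 0.125q − (374/3 - (1/3)q) = 22, so q' = 68.
Then pb = 374/3 − (1/3)·68 = 102 and ps = 115.5 + 0.125·68 = 124.
The subsidy expands output by 68 − 20 = 48 past the efficient level; on those units the gap between marginal cost and willingness to pay runs from 0 up to 22.
DWL = ½ × 22 × 48 = 528.

Deadweight loss = £528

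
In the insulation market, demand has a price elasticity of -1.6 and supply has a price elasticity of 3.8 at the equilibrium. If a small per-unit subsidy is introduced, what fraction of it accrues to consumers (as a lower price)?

For a small subsidy around the equilibrium, the benefit split depends on the relative slopes, which at a point are proportional to the elasticities.
Buyer share = εs/(εs + |εd|) = 3.8/(3.8 + 1.6) = 19/27; seller share = |εd|/(εs + |εd|) = 8/27.

Consumer share = 19/27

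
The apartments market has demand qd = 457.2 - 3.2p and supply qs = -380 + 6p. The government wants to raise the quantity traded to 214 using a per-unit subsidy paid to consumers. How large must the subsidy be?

Required subsidy s = 23 per unit

At q = 214, invert demand for the buyer price: pb = (457.2 − 214)/3.2 = 76; invert supply for the seller price: ps = (214 − (-380))/6 = 99.
The subsidy must fill the gap: s = ps − pb = 99 − 76 = 23.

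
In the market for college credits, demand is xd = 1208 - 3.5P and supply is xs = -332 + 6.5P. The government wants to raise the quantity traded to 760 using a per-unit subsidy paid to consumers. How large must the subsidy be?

At x = 760, invert demand for the buyer price: Pb = (1208 − 760)/3.5 = 128; invert supply for the seller price: Ps = (760 − (-332))/6.5 = 168.
The subsidy must fill the gap: s = Ps − Pb = 168 − 128 = 40.

Required subsidy s = 40 per unit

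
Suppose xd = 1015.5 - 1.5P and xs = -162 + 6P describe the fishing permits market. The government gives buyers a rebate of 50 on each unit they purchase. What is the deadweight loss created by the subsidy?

Pre-subsidy: 1015.5 - 1.5P = -162 + 6P gives P* = 157, x* = 780.
With the rebate, buyers effectively pay Pb = Ps − 50, where Ps is the price sellers receive.
Demand in terms of Ps becomes xd = 1015.5 − 1.5(Ps − 50) = 1090.5 - 1.5Ps. Setting this equal to supply: 1090.5 - 1.5Ps = -162 + 6Ps, so Ps = 167.
Buyers pay Pb = 167 − 50 = 117; x' = -162 + 6·167 = 840.
The subsidy expands output by 840 − 780 = 60 past the efficient level; on those units the gap between marginal cost and willingness to pay runs from 0 up to 50.
DWL = ½ × 50 × 60 = 1500.

Deadweight loss = 1500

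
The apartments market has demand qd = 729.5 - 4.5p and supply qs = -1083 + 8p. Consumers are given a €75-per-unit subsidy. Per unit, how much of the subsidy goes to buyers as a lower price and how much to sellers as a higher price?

Pre-subsidy: 729.5 - 4.5p = -1083 + 8p gives p* = 145, q* = 77.
With the rebate, buyers effectively pay pb = ps − 75, where ps is the price sellers receive.
Demand in terms of ps becomes qd = 729.5 − 4.5(ps − 75) = 1067 - 4.5ps. Setting this equal to supply: 1067 - 4.5ps = -1083 + 8ps, so ps = 172.
Buyers pay pb = 172 − 75 = 97; q' = -1083 + 8·172 = 293.
Buyers' price falls by p* − pb = 145 − 97 = 48; sellers' price rises by ps − p* = 172 − 145 = 27.

Buyers gain €48 per unit; sellers gain €27 per unit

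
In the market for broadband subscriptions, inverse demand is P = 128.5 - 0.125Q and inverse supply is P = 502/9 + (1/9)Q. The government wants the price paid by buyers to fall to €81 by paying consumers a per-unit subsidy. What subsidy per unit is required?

At a buyer price of 81, quantity demanded is 1028 − 8·81 = 380.
Sellers supply 380 only when they receive Ps = 502/9 + (1/9)·380 = 98.
s = Ps − Pb = 98 − 81 = 17.

Required subsidy s = €17 per unit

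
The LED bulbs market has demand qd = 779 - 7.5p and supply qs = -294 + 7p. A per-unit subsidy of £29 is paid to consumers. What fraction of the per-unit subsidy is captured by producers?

Pre-subsidy: 779 - 7.5p = -294 + 7p gives p* = 74, q* = 224.
With the rebate, buyers effectively pay pb = ps − 29, where ps is the price sellers receive.
Demand in terms of ps becomes qd = 779 − 7.5(ps − 29) = 996.5 - 7.5ps. Setting this equal to supply: 996.5 - 7.5ps = -294 + 7ps, so ps = 89.
Buyers pay pb = 89 − 29 = 60; q' = -294 + 7·89 = 329.
Buyers' price falls by p* − pb = 74 − 60 = 14; sellers' price rises by ps − p* = 89 − 74 = 15.
So producers capture 15/29 = 15/29 of each unit of subsidy.

Producer share = 15/29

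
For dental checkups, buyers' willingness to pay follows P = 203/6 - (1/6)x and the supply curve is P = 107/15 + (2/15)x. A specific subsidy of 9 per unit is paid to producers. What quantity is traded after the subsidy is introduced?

Pre-subsidy: 203/6 - (1/6)x = 107/15 + (2/15)x gives x* = 89 and P* = 19.
With the subsidy, sellers receive Ps = Pb + 9 for each unit, where Pb is the price buyers pay.
On the curves, Pb = 203/6 - (1/6)x and Ps = 107/15 + (2/15)x; the wedge Ps − Pb = 9 gives 107/15 + (2/15)x − (203/6 - (1/6)x) = 9, so x' = 119.
Then Pb = 203/6 − (1/6)·119 = 14 and Ps = 107/15 + (2/15)·119 = 23.

x' = 119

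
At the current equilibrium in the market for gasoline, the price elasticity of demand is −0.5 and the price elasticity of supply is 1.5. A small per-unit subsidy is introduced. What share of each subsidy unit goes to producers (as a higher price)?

Producer share = 0.25

For a small subsidy around the equilibrium, the benefit split depends on the relative slopes, which at a point are proportional to the elasticities.
Buyer share = εs/(εs + |εd|) = 1.5/(1.5 + 0.5) = 0.75; seller share = |εd|/(εs + |εd|) = 0.25.
So producers capture 0.25 of the subsidy.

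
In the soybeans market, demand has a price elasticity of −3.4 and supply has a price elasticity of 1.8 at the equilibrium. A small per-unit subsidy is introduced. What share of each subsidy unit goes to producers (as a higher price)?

Producer share = 17/26

For a small subsidy around the equilibrium, the benefit split depends on the relative slopes, which at a point are proportional to the elasticities.
Buyer share = εs/(εs + |εd|) = 1.8/(1.8 + 3.4) = 9/26; seller share = |εd|/(εs + |εd|) = 17/26.
So producers capture 17/26 of the subsidy.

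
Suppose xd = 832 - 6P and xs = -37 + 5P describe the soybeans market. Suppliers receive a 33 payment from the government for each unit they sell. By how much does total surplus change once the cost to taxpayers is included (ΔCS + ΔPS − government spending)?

Net change in total surplus = -1485

Pre-subsidy: 832 - 6P = -37 + 5P gives P* = 79, x* = 358.
With the subsidy, sellers receive Ps = Pb + 33 for each unit, where Pb is the price buyers pay.
Supply in terms of Pb becomes xs = -37 + 5(Pb + 33) = 128 + 5Pb. Setting this equal to demand: 832 - 6Pb = 128 + 5Pb, so Pb = 64.
Sellers receive Ps = 64 + 33 = 97; x' = 832 − 6·64 = 448.
ΔCS = ½(358 + 448)(79 − 64) = 6045; ΔPS = ½(358 + 448)(97 − 79) = 7254.
Government spending = 33 × 448 = 14784.
Net change = 6045 + 7254 − 14784 = -1485. The loss equals the DWL triangle ½·33·90.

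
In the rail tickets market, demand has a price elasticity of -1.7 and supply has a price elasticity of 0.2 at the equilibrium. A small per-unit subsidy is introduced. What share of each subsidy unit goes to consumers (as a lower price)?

For a small subsidy around the equilibrium, the benefit split depends on the relative slopes, which at a point are proportional to the elasticities.
Buyer share = εs/(εs + |εd|) = 0.2/(0.2 + 1.7) = 2/19; seller share = |εd|/(εs + |εd|) = 17/19.

Consumer share = 2/19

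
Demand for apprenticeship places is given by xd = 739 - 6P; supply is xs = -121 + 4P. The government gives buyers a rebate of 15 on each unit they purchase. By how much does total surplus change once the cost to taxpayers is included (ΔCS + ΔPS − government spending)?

Pre-subsidy: 739 - 6P = -121 + 4P gives P* = 86, x* = 223.
With the rebate, buyers effectively pay Pb = Ps − 15, where Ps is the price sellers receive.
Demand in terms of Ps becomes xd = 739 − 6(Ps − 15) = 829 - 6Ps. Setting this equal to supply: 829 - 6Ps = -121 + 4Ps, so Ps = 95.
Buyers pay Pb = 95 − 15 = 80; x' = -121 + 4·95 = 259.
ΔCS = ½(223 + 259)(86 − 80) = 1446; ΔPS = ½(223 + 259)(95 − 86) = 2169.
Government spending = 15 × 259 = 3885.
Net change = 1446 + 2169 − 3885 = -270. The loss equals the DWL triangle ½·15·36.

Net change in total surplus = -270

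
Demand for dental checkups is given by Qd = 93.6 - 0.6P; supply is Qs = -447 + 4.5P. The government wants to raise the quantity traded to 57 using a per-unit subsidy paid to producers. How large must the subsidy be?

Required subsidy s = 51 per unit

At Q = 57, invert demand for the buyer price: Pb = (93.6 − 57)/0.6 = 61; invert supply for the seller price: Ps = (57 − (-447))/4.5 = 112.
The subsidy must fill the gap: s = Ps − Pb = 112 − 61 = 51.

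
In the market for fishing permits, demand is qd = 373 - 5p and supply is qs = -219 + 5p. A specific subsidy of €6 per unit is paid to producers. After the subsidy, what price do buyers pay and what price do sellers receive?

Buyers pay €56.2; sellers receive €62.2

Pre-subsidy: 373 - 5p = -219 + 5p gives p* = 59.2, q* = 77.
With the subsidy, sellers receive ps = pb + 6 for each unit, where pb is the price buyers pay.
Supply in terms of pb becomes qs = -219 + 5(pb + 6) = -189 + 5pb. Setting this equal to demand: 373 - 5pb = -189 + 5pb, so pb = 56.2.
Sellers receive ps = 56.2 + 6 = 62.2; q' = 373 − 5·56.2 = 92.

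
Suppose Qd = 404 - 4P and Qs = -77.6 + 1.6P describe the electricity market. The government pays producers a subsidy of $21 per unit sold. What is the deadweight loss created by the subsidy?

Pre-subsidy: 404 - 4P = -77.6 + 1.6P gives P* = 86, Q* = 60.
With the subsidy, sellers receive Ps = Pb + 21 for each unit, where Pb is the price buyers pay.
Supply in terms of Pb becomes Qs = -77.6 + 1.6(Pb + 21) = -44 + 1.6Pb. Setting this equal to demand: 404 - 4Pb = -44 + 1.6Pb, so Pb = 80.
Sellers receive Ps = 80 + 21 = 101; Q' = 404 − 4·80 = 84.
The subsidy expands output by 84 − 60 = 24 past the efficient level; on those units the gap between marginal cost and willingness to pay runs from 0 up to 21.
DWL = ½ × 21 × 24 = 252.

Deadweight loss = $252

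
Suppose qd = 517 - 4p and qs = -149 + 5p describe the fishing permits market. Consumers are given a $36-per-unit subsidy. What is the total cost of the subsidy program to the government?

Government cost = $10836

Pre-subsidy: 517 - 4p = -149 + 5p gives p* = 74, q* = 221.
With the rebate, buyers effectively pay pb = ps − 36, where ps is the price sellers receive.
Demand in terms of ps becomes qd = 517 − 4(ps − 36) = 661 - 4ps. Setting this equal to supply: 661 - 4ps = -149 + 5ps, so ps = 90.
Buyers pay pb = 90 − 36 = 54; q' = -149 + 5·90 = 301.
Government outlay = subsidy × quantity = 36 × 301 = 10836.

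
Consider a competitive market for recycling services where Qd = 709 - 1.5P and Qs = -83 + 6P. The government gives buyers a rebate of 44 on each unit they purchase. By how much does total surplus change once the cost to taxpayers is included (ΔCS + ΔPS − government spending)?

Pre-subsidy: 709 - 1.5P = -83 + 6P gives P* = 105.6, Q* = 550.6.
With the rebate, buyers effectively pay Pb = Ps − 44, where Ps is the price sellers receive.
Demand in terms of Ps becomes Qd = 709 − 1.5(Ps − 44) = 775 - 1.5Ps. Setting this equal to supply: 775 - 1.5Ps = -83 + 6Ps, so Ps = 114.4.
Buyers pay Pb = 114.4 − 44 = 70.4; Q' = -83 + 6·114.4 = 603.4.
ΔCS = ½(550.6 + 603.4)(105.6 − 70.4) = 20310.4; ΔPS = ½(550.6 + 603.4)(114.4 − 105.6) = 5077.6.
Government spending = 44 × 603.4 = 26549.6.
Net change = 20310.4 + 5077.6 − 26549.6 = -1161.6. The loss equals the DWL triangle ½·44·52.8.

Net change in total surplus = -1161.6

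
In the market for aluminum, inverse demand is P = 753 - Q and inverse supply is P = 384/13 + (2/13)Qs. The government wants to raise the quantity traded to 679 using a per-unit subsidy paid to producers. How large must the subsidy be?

At Q = 679, from the demand curve buyers pay Pb = 753 − 1·679 = 74; from the supply curve sellers need Ps = 384/13 + (2/13)·679 = 134.
The subsidy must fill the gap: s = Ps − Pb = 134 − 74 = 60.

Required subsidy s = 60 per unit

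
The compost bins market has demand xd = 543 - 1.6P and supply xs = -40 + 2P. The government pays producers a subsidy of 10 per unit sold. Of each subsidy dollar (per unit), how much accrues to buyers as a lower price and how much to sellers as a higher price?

Buyers gain 50/9 per unit; sellers gain 40/9 per unit

Pre-subsidy: 543 - 1.6P = -40 + 2P gives P* = 2915/18, x* = 2555/9.
With the subsidy, sellers receive Ps = Pb + 10 for each unit, where Pb is the price buyers pay.
Supply in terms of Pb becomes xs = -40 + 2(Pb + 10) = -20 + 2Pb. Setting this equal to demand: 543 - 1.6Pb = -20 + 2Pb, so Pb = 2815/18.
Sellers receive Ps = 2815/18 + 10 = 2995/18; x' = 543 − 1.6·(2815/18) = 2635/9.
Buyers' price falls by P* − Pb = 2915/18 − 2815/18 = 50/9; sellers' price rises by Ps − P* = 2995/18 − 2915/18 = 40/9.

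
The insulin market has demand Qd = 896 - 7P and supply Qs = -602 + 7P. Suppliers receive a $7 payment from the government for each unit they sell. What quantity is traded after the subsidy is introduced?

Q' = 171.5

Pre-subsidy: 896 - 7P = -602 + 7P gives P* = 107, Q* = 147.
With the subsidy, sellers receive Ps = Pb + 7 for each unit, where Pb is the price buyers pay.
Supply in terms of Pb becomes Qs = -602 + 7(Pb + 7) = -553 + 7Pb. Setting this equal to demand: 896 - 7Pb = -553 + 7Pb, so Pb = 103.5.
Sellers receive Ps = 103.5 + 7 = 110.5; Q' = 896 − 7·103.5 = 171.5.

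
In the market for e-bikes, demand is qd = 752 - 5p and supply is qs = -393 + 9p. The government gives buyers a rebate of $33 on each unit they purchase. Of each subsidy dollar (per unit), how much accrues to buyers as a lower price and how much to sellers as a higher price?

Pre-subsidy: 752 - 5p = -393 + 9p gives p* = 1145/14, q* = 4803/14.
With the rebate, buyers effectively pay pb = ps − 33, where ps is the price sellers receive.
Demand in terms of ps becomes qd = 752 − 5(ps − 33) = 917 - 5ps. Setting this equal to supply: 917 - 5ps = -393 + 9ps, so ps = 655/7.
Buyers pay pb = 655/7 − 33 = 424/7; q' = -393 + 9·(655/7) = 3144/7.
Buyers' price falls by p* − pb = 1145/14 − 424/7 = 297/14; sellers' price rises by ps − p* = 655/7 − 1145/14 = 165/14.

Buyers gain 297/14 per unit; sellers gain 165/14 per unit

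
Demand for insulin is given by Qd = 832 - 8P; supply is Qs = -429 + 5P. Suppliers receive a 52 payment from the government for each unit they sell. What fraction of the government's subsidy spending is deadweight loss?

DWL / government spending = 10/27

Pre-subsidy: 832 - 8P = -429 + 5P gives P* = 97, Q* = 56.
With the subsidy, sellers receive Ps = Pb + 52 for each unit, where Pb is the price buyers pay.
Supply in terms of Pb becomes Qs = -429 + 5(Pb + 52) = -169 + 5Pb. Setting this equal to demand: 832 - 8Pb = -169 + 5Pb, so Pb = 77.
Sellers receive Ps = 77 + 52 = 129; Q' = 832 − 8·77 = 216.
ΔCS = ½(56 + 216)(97 − 77) = 2720; ΔPS = ½(56 + 216)(129 − 97) = 4352.
Government spending = 52 × 216 = 11232.
DWL = ½ × 52 × (216 − 56) = 4160; fraction = 4160 / 11232 = 10/27.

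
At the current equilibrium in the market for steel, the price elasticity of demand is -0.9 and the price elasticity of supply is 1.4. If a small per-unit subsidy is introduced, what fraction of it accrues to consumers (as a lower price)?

Consumer share = 14/23

For a small subsidy around the equilibrium, the benefit split depends on the relative slopes, which at a point are proportional to the elasticities.
Buyer share = εs/(εs + |εd|) = 1.4/(1.4 + 0.9) = 14/23; seller share = |εd|/(εs + |εd|) = 9/23.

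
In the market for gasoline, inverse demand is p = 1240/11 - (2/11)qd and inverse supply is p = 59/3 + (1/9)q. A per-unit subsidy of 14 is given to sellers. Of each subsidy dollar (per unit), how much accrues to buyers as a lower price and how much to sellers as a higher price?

Buyers gain 252/29 per unit; sellers gain 154/29 per unit

Pre-subsidy: 1240/11 - (2/11)q = 59/3 + (1/9)q gives q* = 9213/29 and p* = 1594/29.
With the subsidy, sellers receive ps = pb + 14 for each unit, where pb is the price buyers pay.
On the curves, pb = 1240/11 - (2/11)q and ps = 59/3 + (1/9)q; the wedge ps − pb = 14 gives 59/3 + (1/9)q − (1240/11 - (2/11)q) = 14, so q' = 10599/29.
Then pb = 1240/11 − (2/11)·(10599/29) = 1342/29 and ps = 59/3 + (1/9)·(10599/29) = 1748/29.
Buyers' price falls by p* − pb = 1594/29 − 1342/29 = 252/29; sellers' price rises by ps − p* = 1748/29 − 1594/29 = 154/29.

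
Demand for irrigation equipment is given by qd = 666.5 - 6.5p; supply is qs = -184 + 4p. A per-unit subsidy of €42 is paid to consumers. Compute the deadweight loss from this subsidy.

Pre-subsidy: 666.5 - 6.5p = -184 + 4p gives p* = 81, q* = 140.
With the rebate, buyers effectively pay pb = ps − 42, where ps is the price sellers receive.
Demand in terms of ps becomes qd = 666.5 − 6.5(ps − 42) = 939.5 - 6.5ps. Setting this equal to supply: 939.5 - 6.5ps = -184 + 4ps, so ps = 107.
Buyers pay pb = 107 − 42 = 65; q' = -184 + 4·107 = 244.
The subsidy expands output by 244 − 140 = 104 past the efficient level; on those units the gap between marginal cost and willingness to pay runs from 0 up to 42.
DWL = ½ × 42 × 104 = 2184.

Deadweight loss = €2184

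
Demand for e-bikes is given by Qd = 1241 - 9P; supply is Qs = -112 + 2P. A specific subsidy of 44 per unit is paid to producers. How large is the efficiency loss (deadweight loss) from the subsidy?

Deadweight loss = 1584

Pre-subsidy: 1241 - 9P = -112 + 2P gives P* = 123, Q* = 134.
With the subsidy, sellers receive Ps = Pb + 44 for each unit, where Pb is the price buyers pay.
Supply in terms of Pb becomes Qs = -112 + 2(Pb + 44) = -24 + 2Pb. Setting this equal to demand: 1241 - 9Pb = -24 + 2Pb, so Pb = 115.
Sellers receive Ps = 115 + 44 = 159; Q' = 1241 − 9·115 = 206.
The subsidy expands output by 206 − 134 = 72 past the efficient level; on those units the gap between marginal cost and willingness to pay runs from 0 up to 44.
DWL = ½ × 44 × 72 = 1584.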